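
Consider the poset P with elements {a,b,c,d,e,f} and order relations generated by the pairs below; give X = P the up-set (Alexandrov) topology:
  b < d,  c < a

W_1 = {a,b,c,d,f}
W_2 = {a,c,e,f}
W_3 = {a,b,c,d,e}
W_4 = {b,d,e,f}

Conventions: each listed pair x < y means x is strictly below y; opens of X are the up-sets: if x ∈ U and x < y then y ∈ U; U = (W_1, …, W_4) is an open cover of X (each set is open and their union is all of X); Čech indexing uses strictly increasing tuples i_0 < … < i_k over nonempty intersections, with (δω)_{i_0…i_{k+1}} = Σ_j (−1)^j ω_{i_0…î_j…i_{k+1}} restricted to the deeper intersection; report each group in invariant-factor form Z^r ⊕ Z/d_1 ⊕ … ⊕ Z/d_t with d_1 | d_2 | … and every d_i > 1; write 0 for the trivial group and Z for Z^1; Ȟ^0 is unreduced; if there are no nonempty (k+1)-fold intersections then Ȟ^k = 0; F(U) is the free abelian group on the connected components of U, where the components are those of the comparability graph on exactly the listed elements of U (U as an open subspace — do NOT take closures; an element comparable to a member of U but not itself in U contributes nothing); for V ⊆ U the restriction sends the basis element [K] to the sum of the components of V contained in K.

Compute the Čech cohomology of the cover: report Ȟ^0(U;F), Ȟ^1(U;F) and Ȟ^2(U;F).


nerve of the cover:
  W12={a,c,f} W13={a,b,c,d} W14={b,d,f} W23={a,c,e} W24={e,f} W34={b,d,e}
  W123={a,c} W124={f} W134={b,d} W234={e}
components per intersection:
  W1: {a,c} {b,d} {f}
  W2: {a,c} {e} {f}
  W3: {a,c} {b,d} {e}
  W4: {b,d} {e} {f}
  W12: {a,c} {f}
  W13: {a,c} {b,d}
  W14: {b,d} {f}
  W23: {a,c} {e}
  W24: {e} {f}
  W34: {b,d} {e}
  W123: {a,c}
  W124: {f}
  W134: {b,d}
  W234: {e}
C dims 12,12,4; δ0: rk 8, SNF 1^8; δ1: rk 4, SNF 1^4
Ȟ^0 = (12 − 8) − 0 = 4, so Ȟ^0 ≅ Z^4
Ȟ^1 = (12 − 4) − 8 = 0, so Ȟ^1 ≅ 0
Ȟ^2 = (4 − 0) − 4 = 0, so Ȟ^2 ≅ 0

Ȟ^0(U;F) ≅ Z^4, Ȟ^1(U;F) ≅ 0 and Ȟ^2(U;F) ≅ 0


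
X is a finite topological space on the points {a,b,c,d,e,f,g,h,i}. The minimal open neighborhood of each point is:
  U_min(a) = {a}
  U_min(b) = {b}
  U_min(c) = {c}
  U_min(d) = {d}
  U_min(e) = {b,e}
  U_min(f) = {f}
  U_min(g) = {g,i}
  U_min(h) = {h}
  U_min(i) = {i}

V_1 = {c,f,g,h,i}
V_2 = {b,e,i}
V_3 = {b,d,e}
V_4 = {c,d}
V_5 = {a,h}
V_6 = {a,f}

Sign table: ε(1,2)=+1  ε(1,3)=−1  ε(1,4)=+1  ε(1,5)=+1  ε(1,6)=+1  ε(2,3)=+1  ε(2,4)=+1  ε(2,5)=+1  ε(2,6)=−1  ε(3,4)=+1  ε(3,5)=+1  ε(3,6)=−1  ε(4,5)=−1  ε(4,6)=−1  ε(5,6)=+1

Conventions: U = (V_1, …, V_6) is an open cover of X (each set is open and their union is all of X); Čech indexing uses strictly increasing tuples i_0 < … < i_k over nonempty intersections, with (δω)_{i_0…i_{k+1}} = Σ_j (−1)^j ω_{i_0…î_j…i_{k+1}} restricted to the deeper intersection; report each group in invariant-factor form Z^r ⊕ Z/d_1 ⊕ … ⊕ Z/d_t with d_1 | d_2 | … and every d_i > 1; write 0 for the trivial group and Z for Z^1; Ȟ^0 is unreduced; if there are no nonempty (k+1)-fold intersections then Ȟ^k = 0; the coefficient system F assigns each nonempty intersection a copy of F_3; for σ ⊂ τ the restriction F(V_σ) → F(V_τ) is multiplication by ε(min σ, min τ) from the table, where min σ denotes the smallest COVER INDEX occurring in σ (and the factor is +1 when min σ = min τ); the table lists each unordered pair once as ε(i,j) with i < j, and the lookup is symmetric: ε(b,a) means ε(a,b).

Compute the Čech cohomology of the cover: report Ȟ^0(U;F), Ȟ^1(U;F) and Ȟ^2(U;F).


nonempty overlaps:
  V12={i} V14={c} V15={h} V16={f} V23={b,e} V34={d} V56={a}
C dims 6,7; δ0: rk_F3 5
degree 0: 6−5−0 = 1 → Ȟ^0 ≅ Z/3
degree 1: 7−0−5 = 2 → Ȟ^1 ≅ Z/3 ⊕ Z/3
degree 2: 0−0−0 = 0 → Ȟ^2 ≅ 0

Ȟ^0(U;F) ≅ Z/3, Ȟ^1(U;F) ≅ Z/3 ⊕ Z/3, Ȟ^2(U;F) ≅ 0


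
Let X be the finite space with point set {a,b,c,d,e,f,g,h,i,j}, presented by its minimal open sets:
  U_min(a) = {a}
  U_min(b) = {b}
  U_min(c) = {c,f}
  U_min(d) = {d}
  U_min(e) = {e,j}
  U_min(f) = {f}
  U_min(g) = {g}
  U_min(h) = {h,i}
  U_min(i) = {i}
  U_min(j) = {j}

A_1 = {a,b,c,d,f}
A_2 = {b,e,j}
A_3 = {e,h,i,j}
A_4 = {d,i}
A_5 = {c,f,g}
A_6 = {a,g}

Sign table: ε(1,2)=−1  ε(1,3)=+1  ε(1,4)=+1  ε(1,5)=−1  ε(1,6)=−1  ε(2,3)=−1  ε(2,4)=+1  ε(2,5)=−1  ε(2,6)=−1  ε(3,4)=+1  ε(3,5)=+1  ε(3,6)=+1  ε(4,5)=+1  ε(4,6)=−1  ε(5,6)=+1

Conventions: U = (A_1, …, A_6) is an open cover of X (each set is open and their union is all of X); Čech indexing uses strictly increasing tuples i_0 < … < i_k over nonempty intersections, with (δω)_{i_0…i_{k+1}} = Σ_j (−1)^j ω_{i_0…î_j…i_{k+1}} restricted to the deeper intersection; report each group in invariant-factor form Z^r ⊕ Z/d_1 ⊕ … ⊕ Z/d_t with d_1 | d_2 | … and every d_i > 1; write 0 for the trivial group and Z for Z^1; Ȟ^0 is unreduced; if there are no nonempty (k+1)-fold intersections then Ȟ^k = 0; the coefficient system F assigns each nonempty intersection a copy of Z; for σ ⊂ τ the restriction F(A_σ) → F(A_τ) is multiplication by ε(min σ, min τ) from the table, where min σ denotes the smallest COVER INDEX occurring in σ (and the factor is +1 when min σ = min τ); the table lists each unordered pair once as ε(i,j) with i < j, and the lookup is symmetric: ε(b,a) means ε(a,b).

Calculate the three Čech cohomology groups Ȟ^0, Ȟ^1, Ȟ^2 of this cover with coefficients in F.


nonempty intersections:
  A12={b} A14={d} A15={c,f} A16={a} A23={e,j} A34={i} A56={g}
C dims 6,7; δ0: rk 5, SNF 1^5
Ȟ^0: (6−5)−0=1 ⇒ Z
Ȟ^1: (7−0)−5=2 ⇒ Z^2
Ȟ^2: (0−0)−0=0 ⇒ 0

Ȟ^0(U;F) ≅ Z, Ȟ^1(U;F) ≅ Z^2 and Ȟ^2(U;F) ≅ 0


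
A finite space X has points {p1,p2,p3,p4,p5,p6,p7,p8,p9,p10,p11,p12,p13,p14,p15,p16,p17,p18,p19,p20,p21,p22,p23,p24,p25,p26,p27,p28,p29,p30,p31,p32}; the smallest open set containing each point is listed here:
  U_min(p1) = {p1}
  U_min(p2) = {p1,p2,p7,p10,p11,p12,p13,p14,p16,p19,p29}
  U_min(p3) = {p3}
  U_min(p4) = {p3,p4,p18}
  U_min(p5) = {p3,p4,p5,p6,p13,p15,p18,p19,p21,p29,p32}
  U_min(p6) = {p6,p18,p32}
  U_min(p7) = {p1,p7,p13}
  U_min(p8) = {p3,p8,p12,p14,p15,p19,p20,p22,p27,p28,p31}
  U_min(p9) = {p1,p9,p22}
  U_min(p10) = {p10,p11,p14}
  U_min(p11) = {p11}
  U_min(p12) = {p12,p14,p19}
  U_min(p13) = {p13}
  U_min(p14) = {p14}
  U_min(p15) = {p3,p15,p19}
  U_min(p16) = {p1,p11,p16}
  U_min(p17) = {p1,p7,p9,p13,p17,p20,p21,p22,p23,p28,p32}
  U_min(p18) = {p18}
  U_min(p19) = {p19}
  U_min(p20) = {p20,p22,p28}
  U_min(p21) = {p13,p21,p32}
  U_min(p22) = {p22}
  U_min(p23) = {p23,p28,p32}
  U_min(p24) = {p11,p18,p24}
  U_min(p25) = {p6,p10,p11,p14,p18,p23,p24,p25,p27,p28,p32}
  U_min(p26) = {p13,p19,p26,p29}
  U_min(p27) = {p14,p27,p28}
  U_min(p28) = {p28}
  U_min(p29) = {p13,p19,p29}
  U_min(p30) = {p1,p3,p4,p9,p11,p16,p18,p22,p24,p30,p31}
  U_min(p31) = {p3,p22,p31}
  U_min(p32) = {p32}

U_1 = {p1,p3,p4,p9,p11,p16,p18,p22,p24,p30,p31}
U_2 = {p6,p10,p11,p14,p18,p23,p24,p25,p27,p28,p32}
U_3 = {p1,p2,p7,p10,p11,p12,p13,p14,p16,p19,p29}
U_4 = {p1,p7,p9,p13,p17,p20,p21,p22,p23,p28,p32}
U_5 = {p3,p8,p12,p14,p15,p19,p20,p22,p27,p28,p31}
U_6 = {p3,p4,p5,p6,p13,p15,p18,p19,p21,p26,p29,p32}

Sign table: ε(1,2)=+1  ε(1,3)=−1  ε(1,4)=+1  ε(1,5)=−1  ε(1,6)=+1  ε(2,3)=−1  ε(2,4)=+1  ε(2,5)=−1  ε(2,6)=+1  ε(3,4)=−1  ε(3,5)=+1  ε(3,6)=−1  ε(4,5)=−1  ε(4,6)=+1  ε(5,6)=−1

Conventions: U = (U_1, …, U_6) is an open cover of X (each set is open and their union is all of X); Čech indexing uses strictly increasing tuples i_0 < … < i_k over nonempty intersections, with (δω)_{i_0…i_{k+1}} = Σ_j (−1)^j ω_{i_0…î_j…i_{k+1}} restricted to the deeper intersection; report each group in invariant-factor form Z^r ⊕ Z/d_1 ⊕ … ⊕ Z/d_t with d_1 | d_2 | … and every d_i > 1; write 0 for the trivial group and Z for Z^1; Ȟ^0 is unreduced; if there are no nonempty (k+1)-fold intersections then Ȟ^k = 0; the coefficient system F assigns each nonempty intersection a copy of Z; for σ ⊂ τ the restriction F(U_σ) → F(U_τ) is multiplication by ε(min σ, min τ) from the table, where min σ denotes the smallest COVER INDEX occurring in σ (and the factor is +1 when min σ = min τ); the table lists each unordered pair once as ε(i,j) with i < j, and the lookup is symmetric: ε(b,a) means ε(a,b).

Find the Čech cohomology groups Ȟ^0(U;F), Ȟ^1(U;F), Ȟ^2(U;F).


intersection data:
  U12={p11,p18,p24} U13={p1,p11,p16} U14={p1,p9,p22} U15={p3,p22,p31} U16={p3,p4,p18} U23={p10,p11,p14} U24={p23,p28,p32} U25={p14,p27,p28} U26={p6,p18,p32} U34={p1,p7,p13} U35={p12,p14,p19} U36={p13,p19,p29} U45={p20,p22,p28} U46={p13,p21,p32} U56={p3,p15,p19}
  U123={p11} U126={p18} U134={p1} U145={p22} U156={p3} U235={p14} U245={p28} U246={p32} U346={p13} U356={p19}
C dims 6,15,10; δ0: rk 5, SNF 1^5; δ1: rk 10, SNF 1^9·2
Ȟ^0 = (6 − 5) − 0 = 1, so Ȟ^0 ≅ Z
Ȟ^1 = (15 − 10) − 5 = 0, so Ȟ^1 ≅ 0
Ȟ^2 = (10 − 0) − 10 = 0 plus torsion [2], so Ȟ^2 ≅ Z/2

Ȟ^0 = Z, Ȟ^1 = 0 and Ȟ^2 = Z/2


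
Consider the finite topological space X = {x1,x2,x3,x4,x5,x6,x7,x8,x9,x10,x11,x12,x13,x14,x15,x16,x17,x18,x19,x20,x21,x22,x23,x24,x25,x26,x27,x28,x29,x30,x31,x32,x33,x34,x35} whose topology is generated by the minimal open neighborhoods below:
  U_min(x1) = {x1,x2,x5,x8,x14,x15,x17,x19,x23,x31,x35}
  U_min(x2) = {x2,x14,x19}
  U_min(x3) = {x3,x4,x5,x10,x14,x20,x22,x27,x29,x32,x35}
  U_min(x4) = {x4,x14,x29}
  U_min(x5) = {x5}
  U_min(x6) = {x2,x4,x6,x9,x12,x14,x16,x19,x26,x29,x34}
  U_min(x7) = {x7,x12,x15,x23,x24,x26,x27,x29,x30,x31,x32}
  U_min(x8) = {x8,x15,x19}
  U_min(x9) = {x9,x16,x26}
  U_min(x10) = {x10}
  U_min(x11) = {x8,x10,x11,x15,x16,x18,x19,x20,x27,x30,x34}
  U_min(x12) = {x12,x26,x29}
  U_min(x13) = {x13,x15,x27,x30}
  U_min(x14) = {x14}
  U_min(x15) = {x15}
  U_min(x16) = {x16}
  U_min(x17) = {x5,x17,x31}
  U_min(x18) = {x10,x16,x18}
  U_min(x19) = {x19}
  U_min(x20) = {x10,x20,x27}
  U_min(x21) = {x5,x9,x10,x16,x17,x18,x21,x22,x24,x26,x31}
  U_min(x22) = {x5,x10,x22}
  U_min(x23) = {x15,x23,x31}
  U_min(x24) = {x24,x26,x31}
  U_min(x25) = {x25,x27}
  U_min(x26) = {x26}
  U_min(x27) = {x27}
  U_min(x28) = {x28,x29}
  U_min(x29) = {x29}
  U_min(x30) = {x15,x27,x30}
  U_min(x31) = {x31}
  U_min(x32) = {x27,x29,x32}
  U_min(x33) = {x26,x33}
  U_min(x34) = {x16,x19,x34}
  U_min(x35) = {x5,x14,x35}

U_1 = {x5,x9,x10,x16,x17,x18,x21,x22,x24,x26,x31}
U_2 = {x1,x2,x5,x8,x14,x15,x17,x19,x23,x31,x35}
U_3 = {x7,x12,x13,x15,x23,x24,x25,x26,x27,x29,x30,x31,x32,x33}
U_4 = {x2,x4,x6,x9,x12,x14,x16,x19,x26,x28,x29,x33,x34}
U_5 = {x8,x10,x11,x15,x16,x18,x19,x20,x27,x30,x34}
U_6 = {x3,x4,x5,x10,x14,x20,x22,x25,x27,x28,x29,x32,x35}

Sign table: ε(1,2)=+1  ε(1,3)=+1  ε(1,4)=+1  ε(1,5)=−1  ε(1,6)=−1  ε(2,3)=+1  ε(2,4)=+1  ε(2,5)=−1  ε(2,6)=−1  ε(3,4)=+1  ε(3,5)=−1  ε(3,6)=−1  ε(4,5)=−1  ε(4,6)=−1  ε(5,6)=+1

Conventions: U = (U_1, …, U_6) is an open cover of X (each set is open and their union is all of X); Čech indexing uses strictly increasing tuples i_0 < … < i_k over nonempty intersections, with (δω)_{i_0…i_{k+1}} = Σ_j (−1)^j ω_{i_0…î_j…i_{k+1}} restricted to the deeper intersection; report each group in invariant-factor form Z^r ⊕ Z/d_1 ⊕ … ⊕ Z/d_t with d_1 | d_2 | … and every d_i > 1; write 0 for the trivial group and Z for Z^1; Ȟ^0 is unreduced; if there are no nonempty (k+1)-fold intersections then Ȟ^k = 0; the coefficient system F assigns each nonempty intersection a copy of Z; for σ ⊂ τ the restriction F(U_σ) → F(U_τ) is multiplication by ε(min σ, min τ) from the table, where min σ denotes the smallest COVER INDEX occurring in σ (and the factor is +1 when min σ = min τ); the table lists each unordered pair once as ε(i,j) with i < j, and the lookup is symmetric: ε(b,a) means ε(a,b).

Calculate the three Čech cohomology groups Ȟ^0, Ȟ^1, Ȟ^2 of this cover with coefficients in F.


Ȟ^0 ≅ Z; Ȟ^1 ≅ 0; Ȟ^2 ≅ Z/2

nerve of the cover:
  U12={x5,x17,x31} U13={x24,x26,x31} U14={x9,x16,x26} U15={x10,x16,x18} U16={x5,x10,x22} U23={x15,x23,x31} U24={x2,x14,x19} U25={x8,x15,x19} U26={x5,x14,x35} U34={x12,x26,x29,x33} U35={x15,x27,x30} U36={x25,x27,x29,x32} U45={x16,x19,x34} U46={x4,x14,x28,x29} U56={x10,x20,x27}
  U123={x31} U126={x5} U134={x26} U145={x16} U156={x10} U235={x15} U245={x19} U246={x14} U346={x29} U356={x27}
C dims 6,15,10; δ0: rk 5, SNF 1^5; δ1: rk 10, SNF 1^9·2
Ȟ^0 = (6 − 5) − 0 = 1, so Ȟ^0 ≅ Z
Ȟ^1 = (15 − 10) − 5 = 0, so Ȟ^1 ≅ 0
Ȟ^2 = (10 − 0) − 10 = 0 plus torsion [2], so Ȟ^2 ≅ Z/2


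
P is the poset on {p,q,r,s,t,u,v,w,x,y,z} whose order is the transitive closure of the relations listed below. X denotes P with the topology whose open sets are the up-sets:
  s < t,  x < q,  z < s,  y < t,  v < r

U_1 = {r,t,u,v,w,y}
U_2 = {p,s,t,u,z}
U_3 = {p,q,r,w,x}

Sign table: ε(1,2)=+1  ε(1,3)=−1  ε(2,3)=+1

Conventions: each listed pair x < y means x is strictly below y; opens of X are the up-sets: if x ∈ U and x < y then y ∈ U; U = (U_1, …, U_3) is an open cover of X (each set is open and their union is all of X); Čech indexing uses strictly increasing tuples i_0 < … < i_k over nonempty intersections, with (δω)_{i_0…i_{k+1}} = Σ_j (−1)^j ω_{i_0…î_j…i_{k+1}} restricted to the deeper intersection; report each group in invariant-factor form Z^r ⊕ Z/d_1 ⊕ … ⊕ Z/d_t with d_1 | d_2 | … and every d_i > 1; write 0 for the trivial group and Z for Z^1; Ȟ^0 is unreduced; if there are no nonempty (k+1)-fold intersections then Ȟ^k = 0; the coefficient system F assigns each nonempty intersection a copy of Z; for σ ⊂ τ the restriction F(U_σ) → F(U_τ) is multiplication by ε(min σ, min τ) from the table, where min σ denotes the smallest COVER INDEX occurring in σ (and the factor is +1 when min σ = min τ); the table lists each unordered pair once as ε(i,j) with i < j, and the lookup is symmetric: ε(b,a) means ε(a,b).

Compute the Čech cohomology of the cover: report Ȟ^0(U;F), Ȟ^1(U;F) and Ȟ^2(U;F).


Ȟ^0(U;F) ≅ 0; Ȟ^1(U;F) ≅ Z/2; Ȟ^2(U;F) ≅ 0

nonempty intersections:
  U12={t,u} U13={r,w} U23={p}
C dims 3,3; δ0: rk 3, SNF 1^2·2
Ȟ^0: (3−3)−0=0 ⇒ 0
Ȟ^1: (3−0)−3=0 plus torsion [2] ⇒ Z/2
Ȟ^2: (0−0)−0=0 ⇒ 0


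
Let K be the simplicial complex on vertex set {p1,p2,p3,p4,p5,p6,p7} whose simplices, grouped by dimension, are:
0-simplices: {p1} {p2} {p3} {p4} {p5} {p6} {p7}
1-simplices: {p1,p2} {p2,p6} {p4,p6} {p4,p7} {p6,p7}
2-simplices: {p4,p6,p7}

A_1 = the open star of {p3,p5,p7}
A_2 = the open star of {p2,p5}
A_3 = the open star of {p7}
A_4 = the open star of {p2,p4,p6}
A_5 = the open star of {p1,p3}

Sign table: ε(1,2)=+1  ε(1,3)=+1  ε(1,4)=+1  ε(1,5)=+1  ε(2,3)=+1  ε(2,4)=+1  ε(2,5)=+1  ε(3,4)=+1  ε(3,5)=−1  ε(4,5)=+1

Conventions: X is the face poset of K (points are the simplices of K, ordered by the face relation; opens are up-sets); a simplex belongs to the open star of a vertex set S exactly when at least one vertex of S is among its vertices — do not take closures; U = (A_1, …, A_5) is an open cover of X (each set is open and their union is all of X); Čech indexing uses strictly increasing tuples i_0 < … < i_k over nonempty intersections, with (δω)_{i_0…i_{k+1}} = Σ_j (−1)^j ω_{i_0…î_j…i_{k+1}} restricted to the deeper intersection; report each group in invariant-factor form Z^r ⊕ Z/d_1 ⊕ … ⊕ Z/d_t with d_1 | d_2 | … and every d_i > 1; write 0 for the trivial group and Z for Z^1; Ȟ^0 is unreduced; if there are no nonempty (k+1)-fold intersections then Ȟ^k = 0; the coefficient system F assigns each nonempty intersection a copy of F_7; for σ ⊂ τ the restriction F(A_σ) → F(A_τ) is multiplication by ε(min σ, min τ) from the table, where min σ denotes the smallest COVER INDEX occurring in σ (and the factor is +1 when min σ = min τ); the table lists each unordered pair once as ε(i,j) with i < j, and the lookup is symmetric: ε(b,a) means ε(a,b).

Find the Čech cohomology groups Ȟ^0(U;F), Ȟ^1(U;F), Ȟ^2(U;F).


nerve of the cover:
  A1={{p3},{p5},{p7},{p4,p7},{p6,p7},{p4,p6,p7}} A2={{p2},{p5},{p1,p2},{p2,p6}} A3={{p7},{p4,p7},{p6,p7},{p4,p6,p7}} A4={{p2},{p4},{p6},{p1,p2},{p2,p6},{p4,p6},{p4,p7},{p6,p7},{p4,p6,p7}} A5={{p1},{p3},{p1,p2}}
  A12={{p5}} A13={{p7},{p4,p7},{p6,p7},{p4,p6,p7}} A14={{p4,p7},{p6,p7},{p4,p6,p7}} A15={{p3}} A24={{p2},{p1,p2},{p2,p6}} A25={{p1,p2}} A34={{p4,p7},{p6,p7},{p4,p6,p7}} A45={{p1,p2}}
  A134={{p4,p7},{p6,p7},{p4,p6,p7}} A245={{p1,p2}}
C dims 5,8,2; δ0: rk_F7 4; δ1: rk_F7 2
Ȟ^0 = (5 − 4) − 0 = 1, so Ȟ^0 ≅ Z/7
Ȟ^1 = (8 − 2) − 4 = 2, so Ȟ^1 ≅ Z/7 ⊕ Z/7
Ȟ^2 = (2 − 0) − 2 = 0, so Ȟ^2 ≅ 0

Ȟ^0 ≅ Z/7, Ȟ^1 ≅ Z/7 ⊕ Z/7 and Ȟ^2 ≅ 0


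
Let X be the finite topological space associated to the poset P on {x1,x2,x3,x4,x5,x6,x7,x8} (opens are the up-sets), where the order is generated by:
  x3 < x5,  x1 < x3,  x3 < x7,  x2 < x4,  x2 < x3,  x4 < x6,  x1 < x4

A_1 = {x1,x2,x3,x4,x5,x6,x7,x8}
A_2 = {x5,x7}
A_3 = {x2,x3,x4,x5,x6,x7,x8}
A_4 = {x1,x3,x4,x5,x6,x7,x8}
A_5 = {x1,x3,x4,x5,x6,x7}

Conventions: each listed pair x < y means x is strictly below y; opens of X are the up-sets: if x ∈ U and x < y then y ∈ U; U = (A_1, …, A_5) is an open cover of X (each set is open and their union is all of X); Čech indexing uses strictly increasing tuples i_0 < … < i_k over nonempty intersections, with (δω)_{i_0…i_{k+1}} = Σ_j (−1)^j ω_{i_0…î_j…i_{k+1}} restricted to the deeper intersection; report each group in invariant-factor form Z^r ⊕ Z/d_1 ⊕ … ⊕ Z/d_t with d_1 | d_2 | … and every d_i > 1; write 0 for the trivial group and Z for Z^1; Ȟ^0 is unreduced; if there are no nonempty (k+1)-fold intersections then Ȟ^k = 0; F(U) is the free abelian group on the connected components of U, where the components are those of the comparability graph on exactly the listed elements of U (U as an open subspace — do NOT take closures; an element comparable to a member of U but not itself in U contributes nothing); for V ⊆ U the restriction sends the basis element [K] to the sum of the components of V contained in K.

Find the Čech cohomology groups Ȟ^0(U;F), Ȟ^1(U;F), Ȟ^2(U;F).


Ȟ^0 ≅ Z^2, Ȟ^1 ≅ 0, Ȟ^2 ≅ 0

cover nerve:
  A12={x5,x7} A13={x2,x3,x4,x5,x6,x7,x8} A14={x1,x3,x4,x5,x6,x7,x8} A15={x1,x3,x4,x5,x6,x7} A23={x5,x7} A24={x5,x7} A25={x5,x7} A34={x3,x4,x5,x6,x7,x8} A35={x3,x4,x5,x6,x7} A45={x1,x3,x4,x5,x6,x7}
  A123={x5,x7} A124={x5,x7} A125={x5,x7} A134={x3,x4,x5,x6,x7,x8} A135={x3,x4,x5,x6,x7} A145={x1,x3,x4,x5,x6,x7} A234={x5,x7} A235={x5,x7} A245={x5,x7} A345={x3,x4,x5,x6,x7}
  A1234={x5,x7} A1235={x5,x7} A1245={x5,x7} A1345={x3,x4,x5,x6,x7} A2345={x5,x7}
  A12345={x5,x7}
components per intersection:
  A1: {x1,x2,x3,x4,x5,x6,x7} {x8}
  A2: {x5} {x7}
  A3: {x2,x3,x4,x5,x6,x7} {x8}
  A4: {x1,x3,x4,x5,x6,x7} {x8}
  A5: {x1,x3,x4,x5,x6,x7}
  A12: {x5} {x7}
  A13: {x2,x3,x4,x5,x6,x7} {x8}
  A14: {x1,x3,x4,x5,x6,x7} {x8}
  A15: {x1,x3,x4,x5,x6,x7}
  A23: {x5} {x7}
  A24: {x5} {x7}
  A25: {x5} {x7}
  A34: {x3,x5,x7} {x4,x6} {x8}
  A35: {x3,x5,x7} {x4,x6}
  A45: {x1,x3,x4,x5,x6,x7}
  A123: {x5} {x7}
  A124: {x5} {x7}
  A125: {x5} {x7}
  A134: {x3,x5,x7} {x4,x6} {x8}
  A135: {x3,x5,x7} {x4,x6}
  A145: {x1,x3,x4,x5,x6,x7}
  A234: {x5} {x7}
  A235: {x5} {x7}
  A245: {x5} {x7}
  A345: {x3,x5,x7} {x4,x6}
  A1234: {x5} {x7}
  A1235: {x5} {x7}
  A1245: {x5} {x7}
  A1345: {x3,x5,x7} {x4,x6}
  A2345: {x5} {x7}
  A12345: {x5} {x7}
C dims 9,19,20,10; δ0: rk 7, SNF 1^7; δ1: rk 12, SNF 1^12; δ2: rk 8, SNF 1^8
Ȟ^0: (9−7)−0=2 ⇒ Z^2
Ȟ^1: (19−12)−7=0 ⇒ 0
Ȟ^2: (20−8)−12=0 ⇒ 0


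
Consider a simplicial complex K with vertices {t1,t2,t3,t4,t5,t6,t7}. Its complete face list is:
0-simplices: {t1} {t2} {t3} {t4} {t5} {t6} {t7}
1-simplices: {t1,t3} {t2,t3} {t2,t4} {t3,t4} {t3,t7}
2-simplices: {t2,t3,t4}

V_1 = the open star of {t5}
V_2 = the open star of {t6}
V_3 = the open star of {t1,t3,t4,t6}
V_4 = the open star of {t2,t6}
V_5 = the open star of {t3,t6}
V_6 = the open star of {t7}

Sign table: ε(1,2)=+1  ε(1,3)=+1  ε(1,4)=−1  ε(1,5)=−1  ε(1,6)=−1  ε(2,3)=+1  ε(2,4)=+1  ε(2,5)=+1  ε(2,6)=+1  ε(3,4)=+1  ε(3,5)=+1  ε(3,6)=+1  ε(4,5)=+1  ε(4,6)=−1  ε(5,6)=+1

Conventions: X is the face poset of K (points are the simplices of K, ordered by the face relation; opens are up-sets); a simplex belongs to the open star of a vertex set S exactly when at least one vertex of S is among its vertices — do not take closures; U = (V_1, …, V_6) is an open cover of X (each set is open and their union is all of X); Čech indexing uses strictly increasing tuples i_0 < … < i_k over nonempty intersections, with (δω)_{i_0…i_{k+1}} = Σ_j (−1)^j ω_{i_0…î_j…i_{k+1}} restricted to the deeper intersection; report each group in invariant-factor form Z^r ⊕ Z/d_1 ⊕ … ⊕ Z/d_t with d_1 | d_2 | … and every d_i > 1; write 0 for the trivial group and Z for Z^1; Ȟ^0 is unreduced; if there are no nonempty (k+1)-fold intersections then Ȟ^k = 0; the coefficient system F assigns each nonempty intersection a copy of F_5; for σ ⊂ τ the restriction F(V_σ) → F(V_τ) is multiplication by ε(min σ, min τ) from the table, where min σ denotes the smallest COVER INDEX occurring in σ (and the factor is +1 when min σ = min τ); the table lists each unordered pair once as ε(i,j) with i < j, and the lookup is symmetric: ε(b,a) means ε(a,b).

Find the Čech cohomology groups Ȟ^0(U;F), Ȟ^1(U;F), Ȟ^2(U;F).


Ȟ^0 ≅ Z/5 ⊕ Z/5,  Ȟ^1 ≅ 0,  Ȟ^2 ≅ 0

nerve simplices:
  V1={{t5}} V2={{t6}} V3={{t1},{t3},{t4},{t6},{t1,t3},{t2,t3},{t2,t4},{t3,t4},{t3,t7},{t2,t3,t4}} V4={{t2},{t6},{t2,t3},{t2,t4},{t2,t3,t4}} V5={{t3},{t6},{t1,t3},{t2,t3},{t3,t4},{t3,t7},{t2,t3,t4}} V6={{t7},{t3,t7}}
  V23={{t6}} V24={{t6}} V25={{t6}} V34={{t6},{t2,t3},{t2,t4},{t2,t3,t4}} V35={{t3},{t6},{t1,t3},{t2,t3},{t3,t4},{t3,t7},{t2,t3,t4}} V36={{t3,t7}} V45={{t6},{t2,t3},{t2,t3,t4}} V56={{t3,t7}}
  V234={{t6}} V235={{t6}} V245={{t6}} V345={{t6},{t2,t3},{t2,t3,t4}} V356={{t3,t7}}
  V2345={{t6}}
C dims 6,8,5,1; δ0: rk_F5 4; δ1: rk_F5 4; δ2: rk_F5 1
degree 0: 6−4−0 = 2 → Ȟ^0 ≅ Z/5 ⊕ Z/5
degree 1: 8−4−4 = 0 → Ȟ^1 ≅ 0
degree 2: 5−1−4 = 0 → Ȟ^2 ≅ 0


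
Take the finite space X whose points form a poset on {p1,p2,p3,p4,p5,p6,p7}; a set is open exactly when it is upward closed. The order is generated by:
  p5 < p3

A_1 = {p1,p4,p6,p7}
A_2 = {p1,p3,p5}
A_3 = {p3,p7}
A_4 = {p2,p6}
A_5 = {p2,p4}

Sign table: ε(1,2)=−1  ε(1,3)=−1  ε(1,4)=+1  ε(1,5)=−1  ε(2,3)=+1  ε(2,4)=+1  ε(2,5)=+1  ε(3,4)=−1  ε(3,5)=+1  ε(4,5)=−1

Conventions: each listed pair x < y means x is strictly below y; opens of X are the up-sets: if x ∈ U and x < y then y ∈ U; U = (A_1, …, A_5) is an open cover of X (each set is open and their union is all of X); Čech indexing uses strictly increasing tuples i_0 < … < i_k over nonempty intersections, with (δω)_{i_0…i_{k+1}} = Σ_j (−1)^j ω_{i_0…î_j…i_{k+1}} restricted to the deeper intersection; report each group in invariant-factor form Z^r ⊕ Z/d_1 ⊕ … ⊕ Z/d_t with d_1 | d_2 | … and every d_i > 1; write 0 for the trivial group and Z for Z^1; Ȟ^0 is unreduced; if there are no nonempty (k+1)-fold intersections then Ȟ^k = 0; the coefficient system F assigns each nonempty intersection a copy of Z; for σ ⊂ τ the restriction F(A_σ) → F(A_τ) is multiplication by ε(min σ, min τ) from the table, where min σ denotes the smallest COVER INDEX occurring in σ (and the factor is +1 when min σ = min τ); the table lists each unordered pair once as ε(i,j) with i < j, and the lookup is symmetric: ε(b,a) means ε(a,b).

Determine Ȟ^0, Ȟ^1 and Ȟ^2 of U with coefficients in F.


nerve simplices:
  A12={p1} A13={p7} A14={p6} A15={p4} A23={p3} A45={p2}
C dims 5,6; δ0: rk 4, SNF 1^4
degree 0: 5−4−0 = 1 → Ȟ^0 ≅ Z
degree 1: 6−0−4 = 2 → Ȟ^1 ≅ Z^2
degree 2: 0−0−0 = 0 → Ȟ^2 ≅ 0

Ȟ^0 ≅ Z, Ȟ^1 ≅ Z^2, Ȟ^2 ≅ 0


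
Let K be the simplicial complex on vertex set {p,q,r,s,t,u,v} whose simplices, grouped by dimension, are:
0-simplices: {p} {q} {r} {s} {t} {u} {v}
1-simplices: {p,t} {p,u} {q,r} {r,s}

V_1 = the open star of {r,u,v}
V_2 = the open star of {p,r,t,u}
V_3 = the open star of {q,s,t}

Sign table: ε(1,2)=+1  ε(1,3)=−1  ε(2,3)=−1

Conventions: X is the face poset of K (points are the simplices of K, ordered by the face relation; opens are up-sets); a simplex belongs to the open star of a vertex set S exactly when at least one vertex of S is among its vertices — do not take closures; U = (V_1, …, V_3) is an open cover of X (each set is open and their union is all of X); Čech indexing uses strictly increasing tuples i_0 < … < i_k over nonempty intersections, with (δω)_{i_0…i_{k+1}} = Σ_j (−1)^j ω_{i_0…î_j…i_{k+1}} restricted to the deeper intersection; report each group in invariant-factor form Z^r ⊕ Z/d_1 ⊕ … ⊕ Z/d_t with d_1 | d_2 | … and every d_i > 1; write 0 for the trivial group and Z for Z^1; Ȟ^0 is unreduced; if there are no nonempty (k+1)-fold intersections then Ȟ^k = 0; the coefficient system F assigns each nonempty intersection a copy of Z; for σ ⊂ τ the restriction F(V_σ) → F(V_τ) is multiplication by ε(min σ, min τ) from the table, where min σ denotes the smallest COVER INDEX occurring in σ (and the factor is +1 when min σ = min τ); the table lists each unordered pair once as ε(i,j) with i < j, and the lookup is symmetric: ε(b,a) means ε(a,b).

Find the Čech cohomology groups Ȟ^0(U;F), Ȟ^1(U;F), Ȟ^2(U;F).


intersection data:
  V1={{r},{u},{v},{p,u},{q,r},{r,s}} V2={{p},{r},{t},{u},{p,t},{p,u},{q,r},{r,s}} V3={{q},{s},{t},{p,t},{q,r},{r,s}}
  V12={{r},{u},{p,u},{q,r},{r,s}} V13={{q,r},{r,s}} V23={{t},{p,t},{q,r},{r,s}}
  V123={{q,r},{r,s}}
C dims 3,3,1; δ0: rk 2, SNF 1^2; δ1: rk 1, SNF 1^1
Ȟ^0 = (3 − 2) − 0 = 1, so Ȟ^0 ≅ Z
Ȟ^1 = (3 − 1) − 2 = 0, so Ȟ^1 ≅ 0
Ȟ^2 = (1 − 0) − 1 = 0, so Ȟ^2 ≅ 0

Ȟ^0 ≅ Z,  Ȟ^1 ≅ 0,  Ȟ^2 ≅ 0


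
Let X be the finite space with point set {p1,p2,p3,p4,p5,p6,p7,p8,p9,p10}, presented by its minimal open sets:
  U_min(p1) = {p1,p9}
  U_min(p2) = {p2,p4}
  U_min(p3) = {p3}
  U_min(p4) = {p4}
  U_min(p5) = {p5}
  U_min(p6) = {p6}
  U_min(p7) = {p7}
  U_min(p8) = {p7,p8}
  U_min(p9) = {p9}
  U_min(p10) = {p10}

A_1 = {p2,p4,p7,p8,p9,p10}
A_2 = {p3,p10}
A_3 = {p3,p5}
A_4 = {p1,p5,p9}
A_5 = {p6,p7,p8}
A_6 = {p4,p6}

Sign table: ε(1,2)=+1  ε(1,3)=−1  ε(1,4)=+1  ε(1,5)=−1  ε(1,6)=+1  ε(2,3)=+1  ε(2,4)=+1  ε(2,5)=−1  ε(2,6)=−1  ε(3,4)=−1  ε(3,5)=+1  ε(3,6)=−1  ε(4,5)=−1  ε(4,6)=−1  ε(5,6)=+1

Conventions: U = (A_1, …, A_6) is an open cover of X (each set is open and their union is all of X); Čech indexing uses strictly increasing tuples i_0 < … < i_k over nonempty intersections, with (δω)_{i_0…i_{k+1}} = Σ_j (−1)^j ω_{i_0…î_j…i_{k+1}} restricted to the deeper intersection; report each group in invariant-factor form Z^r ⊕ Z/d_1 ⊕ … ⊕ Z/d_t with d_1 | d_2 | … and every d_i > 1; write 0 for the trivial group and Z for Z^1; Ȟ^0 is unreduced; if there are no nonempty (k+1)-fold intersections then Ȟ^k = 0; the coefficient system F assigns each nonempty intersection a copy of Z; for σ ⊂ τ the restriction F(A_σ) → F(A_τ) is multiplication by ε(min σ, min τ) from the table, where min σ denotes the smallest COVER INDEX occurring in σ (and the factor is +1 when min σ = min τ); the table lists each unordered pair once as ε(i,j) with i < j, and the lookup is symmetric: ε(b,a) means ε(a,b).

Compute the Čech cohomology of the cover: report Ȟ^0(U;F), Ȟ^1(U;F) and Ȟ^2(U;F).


Ȟ^0(U;F) ≅ 0, Ȟ^1(U;F) ≅ Z ⊕ Z/2 and Ȟ^2(U;F) ≅ 0

nonempty overlaps:
  A12={p10} A14={p9} A15={p7,p8} A16={p4} A23={p3} A34={p5} A56={p6}
C dims 6,7; δ0: rk 6, SNF 1^5·2
degree 0: 6−6−0 = 0 → Ȟ^0 ≅ 0
degree 1: 7−0−6 = 1 plus torsion [2] → Ȟ^1 ≅ Z ⊕ Z/2
degree 2: 0−0−0 = 0 → Ȟ^2 ≅ 0


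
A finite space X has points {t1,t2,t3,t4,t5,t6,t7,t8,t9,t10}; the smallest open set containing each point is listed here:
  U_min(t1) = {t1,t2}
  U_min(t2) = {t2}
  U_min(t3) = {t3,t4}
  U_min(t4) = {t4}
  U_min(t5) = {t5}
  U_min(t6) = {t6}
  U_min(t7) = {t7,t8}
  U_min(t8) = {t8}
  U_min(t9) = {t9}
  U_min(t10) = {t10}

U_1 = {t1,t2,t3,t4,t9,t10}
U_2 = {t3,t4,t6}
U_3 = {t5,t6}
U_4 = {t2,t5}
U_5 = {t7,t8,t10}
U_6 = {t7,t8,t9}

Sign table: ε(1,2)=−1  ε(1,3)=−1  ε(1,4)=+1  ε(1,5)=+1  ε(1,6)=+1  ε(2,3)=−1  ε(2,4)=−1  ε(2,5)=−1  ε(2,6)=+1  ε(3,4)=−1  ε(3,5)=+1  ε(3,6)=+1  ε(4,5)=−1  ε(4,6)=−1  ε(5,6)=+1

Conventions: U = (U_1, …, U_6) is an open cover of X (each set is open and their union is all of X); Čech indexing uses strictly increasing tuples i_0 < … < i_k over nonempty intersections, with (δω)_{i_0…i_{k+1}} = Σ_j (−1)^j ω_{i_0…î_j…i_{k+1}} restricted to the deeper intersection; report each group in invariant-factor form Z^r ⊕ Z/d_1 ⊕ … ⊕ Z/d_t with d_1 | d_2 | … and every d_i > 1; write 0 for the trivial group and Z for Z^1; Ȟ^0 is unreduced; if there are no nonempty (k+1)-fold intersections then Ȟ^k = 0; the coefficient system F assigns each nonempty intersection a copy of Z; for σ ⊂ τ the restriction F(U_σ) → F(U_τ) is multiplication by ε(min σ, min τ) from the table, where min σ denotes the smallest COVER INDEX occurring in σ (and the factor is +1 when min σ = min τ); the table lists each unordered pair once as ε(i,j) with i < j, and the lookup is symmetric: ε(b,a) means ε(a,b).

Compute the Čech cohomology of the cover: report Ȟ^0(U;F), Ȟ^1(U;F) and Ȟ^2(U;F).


intersection data:
  U12={t3,t4} U14={t2} U15={t10} U16={t9} U23={t6} U34={t5} U56={t7,t8}
C dims 6,7; δ0: rk 6, SNF 1^5·2
Ȟ^0 = (6 − 6) − 0 = 0, so Ȟ^0 ≅ 0
Ȟ^1 = (7 − 0) − 6 = 1 plus torsion [2], so Ȟ^1 ≅ Z ⊕ Z/2
Ȟ^2 = (0 − 0) − 0 = 0, so Ȟ^2 ≅ 0

Ȟ^0 = 0, Ȟ^1 = Z ⊕ Z/2 and Ȟ^2 = 0


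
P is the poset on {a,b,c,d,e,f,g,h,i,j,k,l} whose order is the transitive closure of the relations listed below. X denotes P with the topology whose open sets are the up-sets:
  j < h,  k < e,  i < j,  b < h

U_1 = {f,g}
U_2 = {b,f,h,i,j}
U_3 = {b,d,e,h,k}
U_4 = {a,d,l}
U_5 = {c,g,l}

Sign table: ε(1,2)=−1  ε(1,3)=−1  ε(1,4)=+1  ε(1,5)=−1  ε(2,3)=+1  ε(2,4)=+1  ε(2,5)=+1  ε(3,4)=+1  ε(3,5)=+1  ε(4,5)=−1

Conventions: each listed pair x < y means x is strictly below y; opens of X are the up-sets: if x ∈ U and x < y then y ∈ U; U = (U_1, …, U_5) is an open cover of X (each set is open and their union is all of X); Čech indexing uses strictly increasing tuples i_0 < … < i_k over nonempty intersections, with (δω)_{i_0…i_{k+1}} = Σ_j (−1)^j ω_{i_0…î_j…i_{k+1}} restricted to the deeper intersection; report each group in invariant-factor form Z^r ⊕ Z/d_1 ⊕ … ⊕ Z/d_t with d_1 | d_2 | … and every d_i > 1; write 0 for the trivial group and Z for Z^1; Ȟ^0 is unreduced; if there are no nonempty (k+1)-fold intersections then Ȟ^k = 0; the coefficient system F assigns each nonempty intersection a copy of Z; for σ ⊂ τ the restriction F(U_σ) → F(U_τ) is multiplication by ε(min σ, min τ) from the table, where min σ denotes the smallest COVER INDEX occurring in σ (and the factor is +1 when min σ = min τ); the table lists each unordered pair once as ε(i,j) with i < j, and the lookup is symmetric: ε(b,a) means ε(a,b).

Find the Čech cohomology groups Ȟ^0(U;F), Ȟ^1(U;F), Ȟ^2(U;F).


nonempty intersections:
  U12={f} U15={g} U23={b,h} U34={d} U45={l}
C dims 5,5; δ0: rk 5, SNF 1^4·2
Ȟ^0: (5−5)−0=0 ⇒ 0
Ȟ^1: (5−0)−5=0 plus torsion [2] ⇒ Z/2
Ȟ^2: (0−0)−0=0 ⇒ 0

Ȟ^0 ≅ 0, Ȟ^1 ≅ Z/2, Ȟ^2 ≅ 0


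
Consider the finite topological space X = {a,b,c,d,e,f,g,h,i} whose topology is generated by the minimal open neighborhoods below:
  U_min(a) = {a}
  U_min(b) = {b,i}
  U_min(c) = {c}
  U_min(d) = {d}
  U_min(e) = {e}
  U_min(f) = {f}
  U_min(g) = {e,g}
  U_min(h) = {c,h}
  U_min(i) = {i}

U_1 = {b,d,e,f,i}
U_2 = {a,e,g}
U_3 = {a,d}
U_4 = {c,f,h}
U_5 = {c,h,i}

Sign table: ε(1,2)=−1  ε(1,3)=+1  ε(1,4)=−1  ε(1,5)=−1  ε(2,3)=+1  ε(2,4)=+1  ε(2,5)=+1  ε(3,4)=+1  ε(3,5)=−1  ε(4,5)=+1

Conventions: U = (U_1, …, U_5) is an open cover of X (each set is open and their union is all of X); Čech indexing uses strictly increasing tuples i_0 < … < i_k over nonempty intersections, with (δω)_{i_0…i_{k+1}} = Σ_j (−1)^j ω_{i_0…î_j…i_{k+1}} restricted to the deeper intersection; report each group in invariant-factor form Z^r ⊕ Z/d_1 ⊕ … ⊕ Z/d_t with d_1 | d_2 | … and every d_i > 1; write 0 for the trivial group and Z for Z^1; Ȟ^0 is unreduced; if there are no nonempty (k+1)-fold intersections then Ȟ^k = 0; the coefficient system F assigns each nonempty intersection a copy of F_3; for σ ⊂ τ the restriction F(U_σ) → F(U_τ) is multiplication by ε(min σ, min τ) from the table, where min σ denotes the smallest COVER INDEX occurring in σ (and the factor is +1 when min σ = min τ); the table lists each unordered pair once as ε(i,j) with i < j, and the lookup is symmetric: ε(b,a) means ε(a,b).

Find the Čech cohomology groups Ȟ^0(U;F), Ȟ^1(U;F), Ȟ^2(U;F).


intersection data:
  U12={e} U13={d} U14={f} U15={i} U23={a} U45={c,h}
C dims 5,6; δ0: rk_F3 5
Ȟ^0 = (5 − 5) − 0 = 0, so Ȟ^0 ≅ 0
Ȟ^1 = (6 − 0) − 5 = 1, so Ȟ^1 ≅ Z/3
Ȟ^2 = (0 − 0) − 0 = 0, so Ȟ^2 ≅ 0

Ȟ^0 ≅ 0,  Ȟ^1 ≅ Z/3,  Ȟ^2 ≅ 0


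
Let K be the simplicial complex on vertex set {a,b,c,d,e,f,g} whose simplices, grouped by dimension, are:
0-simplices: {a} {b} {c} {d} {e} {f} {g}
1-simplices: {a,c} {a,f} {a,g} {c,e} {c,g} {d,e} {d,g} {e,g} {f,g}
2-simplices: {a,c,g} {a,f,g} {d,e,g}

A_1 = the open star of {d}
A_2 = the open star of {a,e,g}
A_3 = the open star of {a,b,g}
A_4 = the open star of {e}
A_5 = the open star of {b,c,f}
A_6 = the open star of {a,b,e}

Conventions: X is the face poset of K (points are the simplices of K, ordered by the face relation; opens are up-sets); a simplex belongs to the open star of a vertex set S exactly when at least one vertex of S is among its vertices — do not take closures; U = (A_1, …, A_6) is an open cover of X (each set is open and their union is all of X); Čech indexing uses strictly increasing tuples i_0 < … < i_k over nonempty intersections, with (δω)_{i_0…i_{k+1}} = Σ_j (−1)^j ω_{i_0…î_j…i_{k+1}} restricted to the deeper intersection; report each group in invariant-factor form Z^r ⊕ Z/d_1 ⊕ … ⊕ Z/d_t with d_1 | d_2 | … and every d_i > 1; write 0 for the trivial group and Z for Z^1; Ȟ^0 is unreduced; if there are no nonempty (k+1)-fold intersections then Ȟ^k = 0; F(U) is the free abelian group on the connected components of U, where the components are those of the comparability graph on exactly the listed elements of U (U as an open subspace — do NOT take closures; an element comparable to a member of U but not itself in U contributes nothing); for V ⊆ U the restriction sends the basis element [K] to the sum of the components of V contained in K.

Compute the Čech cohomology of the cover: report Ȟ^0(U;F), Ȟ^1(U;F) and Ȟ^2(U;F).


nerve of the cover:
  A1={{d},{d,e},{d,g},{d,e,g}} A2={{a},{e},{g},{a,c},{a,f},{a,g},{c,e},{c,g},{d,e},{d,g},{e,g},{f,g},{a,c,g},{a,f,g},{d,e,g}} A3={{a},{b},{g},{a,c},{a,f},{a,g},{c,g},{d,g},{e,g},{f,g},{a,c,g},{a,f,g},{d,e,g}} A4={{e},{c,e},{d,e},{e,g},{d,e,g}} A5={{b},{c},{f},{a,c},{a,f},{c,e},{c,g},{f,g},{a,c,g},{a,f,g}} A6={{a},{b},{e},{a,c},{a,f},{a,g},{c,e},{d,e},{e,g},{a,c,g},{a,f,g},{d,e,g}}
  A12={{d,e},{d,g},{d,e,g}} A13={{d,g},{d,e,g}} A14={{d,e},{d,e,g}} A16={{d,e},{d,e,g}} A23={{a},{g},{a,c},{a,f},{a,g},{c,g},{d,g},{e,g},{f,g},{a,c,g},{a,f,g},{d,e,g}} A24={{e},{c,e},{d,e},{e,g},{d,e,g}} A25={{a,c},{a,f},{c,e},{c,g},{f,g},{a,c,g},{a,f,g}} A26={{a},{e},{a,c},{a,f},{a,g},{c,e},{d,e},{e,g},{a,c,g},{a,f,g},{d,e,g}} A34={{e,g},{d,e,g}} A35={{b},{a,c},{a,f},{c,g},{f,g},{a,c,g},{a,f,g}} A36={{a},{b},{a,c},{a,f},{a,g},{e,g},{a,c,g},{a,f,g},{d,e,g}} A45={{c,e}} A46={{e},{c,e},{d,e},{e,g},{d,e,g}} A56={{b},{a,c},{a,f},{c,e},{a,c,g},{a,f,g}}
  A123={{d,g},{d,e,g}} A124={{d,e},{d,e,g}} A126={{d,e},{d,e,g}} A134={{d,e,g}} A136={{d,e,g}} A146={{d,e},{d,e,g}} A234={{e,g},{d,e,g}} A235={{a,c},{a,f},{c,g},{f,g},{a,c,g},{a,f,g}} A236={{a},{a,c},{a,f},{a,g},{e,g},{a,c,g},{a,f,g},{d,e,g}} A245={{c,e}} A246={{e},{c,e},{d,e},{e,g},{d,e,g}} A256={{a,c},{a,f},{c,e},{a,c,g},{a,f,g}} A346={{e,g},{d,e,g}} A356={{b},{a,c},{a,f},{a,c,g},{a,f,g}} A456={{c,e}}
  A1234={{d,e,g}} A1236={{d,e,g}} A1246={{d,e},{d,e,g}} A1346={{d,e,g}} A2346={{e,g},{d,e,g}} A2356={{a,c},{a,f},{a,c,g},{a,f,g}} A2456={{c,e}}
  A12346={{d,e,g}}
components per intersection:
  A1: {{d},{d,e},{d,g},{d,e,g}}
  A2: {{a},{e},{g},{a,c},{a,f},{a,g},{c,e},{c,g},{d,e},{d,g},{e,g},{f,g},{a,c,g},{a,f,g},{d,e,g}}
  A3: {{a},{g},{a,c},{a,f},{a,g},{c,g},{d,g},{e,g},{f,g},{a,c,g},{a,f,g},{d,e,g}} {{b}}
  A4: {{e},{c,e},{d,e},{e,g},{d,e,g}}
  A5: {{b}} {{c},{a,c},{c,e},{c,g},{a,c,g}} {{f},{a,f},{f,g},{a,f,g}}
  A6: {{a},{a,c},{a,f},{a,g},{a,c,g},{a,f,g}} {{b}} {{e},{c,e},{d,e},{e,g},{d,e,g}}
  A12: {{d,e},{d,g},{d,e,g}}
  A13: {{d,g},{d,e,g}}
  A14: {{d,e},{d,e,g}}
  A16: {{d,e},{d,e,g}}
  A23: {{a},{g},{a,c},{a,f},{a,g},{c,g},{d,g},{e,g},{f,g},{a,c,g},{a,f,g},{d,e,g}}
  A24: {{e},{c,e},{d,e},{e,g},{d,e,g}}
  A25: {{a,c},{c,g},{a,c,g}} {{a,f},{f,g},{a,f,g}} {{c,e}}
  A26: {{a},{a,c},{a,f},{a,g},{a,c,g},{a,f,g}} {{e},{c,e},{d,e},{e,g},{d,e,g}}
  A34: {{e,g},{d,e,g}}
  A35: {{b}} {{a,c},{c,g},{a,c,g}} {{a,f},{f,g},{a,f,g}}
  A36: {{a},{a,c},{a,f},{a,g},{a,c,g},{a,f,g}} {{b}} {{e,g},{d,e,g}}
  A45: {{c,e}}
  A46: {{e},{c,e},{d,e},{e,g},{d,e,g}}
  A56: {{b}} {{a,c},{a,c,g}} {{a,f},{a,f,g}} {{c,e}}
  A123: {{d,g},{d,e,g}}
  A124: {{d,e},{d,e,g}}
  A126: {{d,e},{d,e,g}}
  A134: {{d,e,g}}
  A136: {{d,e,g}}
  A146: {{d,e},{d,e,g}}
  A234: {{e,g},{d,e,g}}
  A235: {{a,c},{c,g},{a,c,g}} {{a,f},{f,g},{a,f,g}}
  A236: {{a},{a,c},{a,f},{a,g},{a,c,g},{a,f,g}} {{e,g},{d,e,g}}
  A245: {{c,e}}
  A246: {{e},{c,e},{d,e},{e,g},{d,e,g}}
  A256: {{a,c},{a,c,g}} {{a,f},{a,f,g}} {{c,e}}
  A346: {{e,g},{d,e,g}}
  A356: {{b}} {{a,c},{a,c,g}} {{a,f},{a,f,g}}
  A456: {{c,e}}
  A1234: {{d,e,g}}
  A1236: {{d,e,g}}
  A1246: {{d,e},{d,e,g}}
  A1346: {{d,e,g}}
  A2346: {{e,g},{d,e,g}}
  A2356: {{a,c},{a,c,g}} {{a,f},{a,f,g}}
  A2456: {{c,e}}
  A12346: {{d,e,g}}
C dims 11,24,21,8; δ0: rk 9, SNF 1^9; δ1: rk 14, SNF 1^14; δ2: rk 7, SNF 1^7
Ȟ^0 = (11 − 9) − 0 = 2, so Ȟ^0 ≅ Z^2
Ȟ^1 = (24 − 14) − 9 = 1, so Ȟ^1 ≅ Z
Ȟ^2 = (21 − 7) − 14 = 0, so Ȟ^2 ≅ 0

Ȟ^0(U;F) ≅ Z^2; Ȟ^1(U;F) ≅ Z; Ȟ^2(U;F) ≅ 0


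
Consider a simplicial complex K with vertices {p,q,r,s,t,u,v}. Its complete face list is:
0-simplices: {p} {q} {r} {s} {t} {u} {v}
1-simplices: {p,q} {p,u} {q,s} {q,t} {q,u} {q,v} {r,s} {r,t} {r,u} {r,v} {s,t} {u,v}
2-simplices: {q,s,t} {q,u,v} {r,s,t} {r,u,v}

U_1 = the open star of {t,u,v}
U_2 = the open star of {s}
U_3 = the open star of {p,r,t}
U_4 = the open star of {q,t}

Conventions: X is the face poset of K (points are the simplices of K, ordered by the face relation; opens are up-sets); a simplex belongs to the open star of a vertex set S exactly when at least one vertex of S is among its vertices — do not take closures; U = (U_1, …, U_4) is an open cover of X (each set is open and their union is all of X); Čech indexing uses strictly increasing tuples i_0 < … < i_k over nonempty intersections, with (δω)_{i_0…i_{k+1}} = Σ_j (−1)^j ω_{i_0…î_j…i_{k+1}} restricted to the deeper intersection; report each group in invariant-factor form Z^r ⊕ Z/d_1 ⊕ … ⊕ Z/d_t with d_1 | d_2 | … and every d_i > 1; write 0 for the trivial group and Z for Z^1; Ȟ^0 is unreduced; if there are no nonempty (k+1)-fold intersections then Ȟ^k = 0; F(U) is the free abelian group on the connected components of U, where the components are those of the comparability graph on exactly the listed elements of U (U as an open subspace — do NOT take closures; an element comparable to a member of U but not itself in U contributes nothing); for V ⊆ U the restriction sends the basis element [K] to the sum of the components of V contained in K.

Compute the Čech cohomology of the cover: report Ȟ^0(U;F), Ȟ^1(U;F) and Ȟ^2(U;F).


intersection data:
  U1={{t},{u},{v},{p,u},{q,t},{q,u},{q,v},{r,t},{r,u},{r,v},{s,t},{u,v},{q,s,t},{q,u,v},{r,s,t},{r,u,v}} U2={{s},{q,s},{r,s},{s,t},{q,s,t},{r,s,t}} U3={{p},{r},{t},{p,q},{p,u},{q,t},{r,s},{r,t},{r,u},{r,v},{s,t},{q,s,t},{r,s,t},{r,u,v}} U4={{q},{t},{p,q},{q,s},{q,t},{q,u},{q,v},{r,t},{s,t},{q,s,t},{q,u,v},{r,s,t}}
  U12={{s,t},{q,s,t},{r,s,t}} U13={{t},{p,u},{q,t},{r,t},{r,u},{r,v},{s,t},{q,s,t},{r,s,t},{r,u,v}} U14={{t},{q,t},{q,u},{q,v},{r,t},{s,t},{q,s,t},{q,u,v},{r,s,t}} U23={{r,s},{s,t},{q,s,t},{r,s,t}} U24={{q,s},{s,t},{q,s,t},{r,s,t}} U34={{t},{p,q},{q,t},{r,t},{s,t},{q,s,t},{r,s,t}}
  U123={{s,t},{q,s,t},{r,s,t}} U124={{s,t},{q,s,t},{r,s,t}} U134={{t},{q,t},{r,t},{s,t},{q,s,t},{r,s,t}} U234={{s,t},{q,s,t},{r,s,t}}
  U1234={{s,t},{q,s,t},{r,s,t}}
components per intersection:
  U1: {{t},{q,t},{r,t},{s,t},{q,s,t},{r,s,t}} {{u},{v},{p,u},{q,u},{q,v},{r,u},{r,v},{u,v},{q,u,v},{r,u,v}}
  U2: {{s},{q,s},{r,s},{s,t},{q,s,t},{r,s,t}}
  U3: {{p},{p,q},{p,u}} {{r},{t},{q,t},{r,s},{r,t},{r,u},{r,v},{s,t},{q,s,t},{r,s,t},{r,u,v}}
  U4: {{q},{t},{p,q},{q,s},{q,t},{q,u},{q,v},{r,t},{s,t},{q,s,t},{q,u,v},{r,s,t}}
  U12: {{s,t},{q,s,t},{r,s,t}}
  U13: {{t},{q,t},{r,t},{s,t},{q,s,t},{r,s,t}} {{p,u}} {{r,u},{r,v},{r,u,v}}
  U14: {{t},{q,t},{r,t},{s,t},{q,s,t},{r,s,t}} {{q,u},{q,v},{q,u,v}}
  U23: {{r,s},{s,t},{q,s,t},{r,s,t}}
  U24: {{q,s},{s,t},{q,s,t},{r,s,t}}
  U34: {{t},{q,t},{r,t},{s,t},{q,s,t},{r,s,t}} {{p,q}}
  U123: {{s,t},{q,s,t},{r,s,t}}
  U124: {{s,t},{q,s,t},{r,s,t}}
  U134: {{t},{q,t},{r,t},{s,t},{q,s,t},{r,s,t}}
  U234: {{s,t},{q,s,t},{r,s,t}}
  U1234: {{s,t},{q,s,t},{r,s,t}}
C dims 6,10,4,1; δ0: rk 5, SNF 1^5; δ1: rk 3, SNF 1^3; δ2: rk 1, SNF 1^1
Ȟ^0 = (6 − 5) − 0 = 1, so Ȟ^0 ≅ Z
Ȟ^1 = (10 − 3) − 5 = 2, so Ȟ^1 ≅ Z^2
Ȟ^2 = (4 − 1) − 3 = 0, so Ȟ^2 ≅ 0

Ȟ^0(U;F) ≅ Z; Ȟ^1(U;F) ≅ Z^2; Ȟ^2(U;F) ≅ 0
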